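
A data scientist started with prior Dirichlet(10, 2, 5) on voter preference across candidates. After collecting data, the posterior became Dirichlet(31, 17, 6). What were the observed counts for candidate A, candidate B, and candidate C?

For a Dirichlet(α) prior with multinomial counts c, the posterior is Dirichlet(α + c) componentwise.
Counts are posterior − prior componentwise: 31−10=21, 17−2=15, 6−5=1.

counts (21, 15, 1)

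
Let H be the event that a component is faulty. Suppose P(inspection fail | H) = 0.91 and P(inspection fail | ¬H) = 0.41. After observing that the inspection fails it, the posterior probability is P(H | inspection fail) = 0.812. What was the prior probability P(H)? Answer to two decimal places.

Bayes' rule in odds form gives O(H|E) = O(H)·[P(E|H)/P(E|¬H)], hence O(H) = O(H|E)/LR.
Posterior odds = 0.812/(1−0.812) = 4.3191. LR = 0.91/0.41 = 2.2195.
Prior odds = 4.3191/2.2195 = 1.9460, so P(H) = 1.9460/(1+1.9460) ≈ 0.66.

P(H) = 0.66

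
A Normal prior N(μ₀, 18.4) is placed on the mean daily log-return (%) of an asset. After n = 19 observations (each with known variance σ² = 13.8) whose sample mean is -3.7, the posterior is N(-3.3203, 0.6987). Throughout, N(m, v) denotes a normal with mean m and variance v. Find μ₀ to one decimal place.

μ₀ = 6.3

The posterior mean is a precision-weighted average: μ_n = (τ₀μ₀ + τ_data·x̄)/(τ₀+τ_data), with τ₀=1/σ₀² and τ_data=n/σ².
Here τ₀ = 1/18.4 = 0.054348 and τ_data = 19/13.8 = 1.376812, so τ_n = 1.431160.
Rearranging for μ₀: μ₀ = (μ_n·τ_n − τ_data·x̄)/τ₀ = (-3.3203·1.431160 − 1.376812·-3.7) / 0.054348 = 0.342324/0.054348 ≈ 6.3.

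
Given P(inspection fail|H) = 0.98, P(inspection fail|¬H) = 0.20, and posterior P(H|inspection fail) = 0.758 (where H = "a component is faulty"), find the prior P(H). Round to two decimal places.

P(H) = 0.39

Bayes' rule in odds form gives O(H|E) = O(H)·[P(E|H)/P(E|¬H)], hence O(H) = O(H|E)/LR.
Posterior odds = 0.758/(1−0.758) = 3.1322. LR = 0.98/0.20 = 4.9000.
Prior odds = 3.1322/4.9000 = 0.6392, so P(H) = 0.6392/(1+0.6392) ≈ 0.39.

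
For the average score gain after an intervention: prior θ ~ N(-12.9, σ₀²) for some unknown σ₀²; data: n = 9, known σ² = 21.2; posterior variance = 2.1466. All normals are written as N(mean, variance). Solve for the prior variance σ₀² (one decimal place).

Posterior precision equals prior precision plus data precision: 1/σ_n² = 1/σ₀² + n/σ².
So 1/σ₀² = 1/2.1466 − 9/21.2 = 0.465853 − 0.424528 = 0.041325.
Hence σ₀² = 1/0.041325 ≈ 24.2.

σ₀² = 24.2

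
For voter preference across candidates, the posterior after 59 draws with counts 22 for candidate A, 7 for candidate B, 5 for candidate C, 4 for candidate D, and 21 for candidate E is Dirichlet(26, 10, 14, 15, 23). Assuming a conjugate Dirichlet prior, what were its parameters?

Dirichlet(4, 3, 9, 11, 2)

For a Dirichlet(α) prior with multinomial counts c, the posterior is Dirichlet(α + c) componentwise.
Subtract each count from the matching posterior parameter: 26−22=4, 10−7=3, 14−5=9, 15−4=11, 23−21=2.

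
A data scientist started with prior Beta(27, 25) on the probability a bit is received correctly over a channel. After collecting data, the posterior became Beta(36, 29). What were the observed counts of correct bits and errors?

A Beta(α, β) prior with s successes and f failures in binomial data gives a Beta(α+s, β+f) posterior.
Match parameters: s=36−27=9, f=29−25=4.

9 correct bits and 4 errors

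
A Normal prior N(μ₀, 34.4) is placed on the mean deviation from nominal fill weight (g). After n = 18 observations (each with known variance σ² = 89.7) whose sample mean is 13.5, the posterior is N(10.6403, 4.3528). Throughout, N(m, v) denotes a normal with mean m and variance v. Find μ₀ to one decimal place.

The posterior mean is a precision-weighted average: μ_n = (τ₀μ₀ + τ_data·x̄)/(τ₀+τ_data), with τ₀=1/σ₀² and τ_data=n/σ².
Here τ₀ = 1/34.4 = 0.029070 and τ_data = 18/89.7 = 0.200669, so τ_n = 0.229739.
Rearranging for μ₀: μ₀ = (μ_n·τ_n − τ_data·x̄)/τ₀ = (10.6403·0.229739 − 0.200669·13.5) / 0.029070 = -0.264540/0.029070 ≈ -9.1.

μ₀ = -9.1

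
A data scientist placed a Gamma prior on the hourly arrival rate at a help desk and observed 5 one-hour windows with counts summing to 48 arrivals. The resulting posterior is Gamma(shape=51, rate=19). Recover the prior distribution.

Gamma–Poisson conjugacy: posterior shape = α + Σxᵢ, posterior rate = β + n.
So α = 51 − 48 = 3 and β = 19 − 5 = 14.

Gamma(shape=3, rate=14)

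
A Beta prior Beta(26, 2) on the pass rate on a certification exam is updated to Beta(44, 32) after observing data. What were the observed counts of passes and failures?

18 passes and 30 failures

Beta is conjugate to the binomial likelihood: posterior = Beta(α+s, β+f).
So s = 44 − 26 = 18 and f = 32 − 2 = 30.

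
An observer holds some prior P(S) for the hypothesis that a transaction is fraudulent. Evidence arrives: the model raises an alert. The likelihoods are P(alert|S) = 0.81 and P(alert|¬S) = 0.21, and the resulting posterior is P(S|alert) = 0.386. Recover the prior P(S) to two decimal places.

Bayes' rule in odds form gives O(S|E) = O(S)·[P(E|S)/P(E|¬S)], hence O(S) = O(S|E)/LR.
Posterior odds = 0.386/(1−0.386) = 0.6287. LR = 0.81/0.21 = 3.8571.
Prior odds = 0.6287/3.8571 = 0.1630, so P(S) = 0.1630/(1+0.1630) ≈ 0.14.

P(S) = 0.14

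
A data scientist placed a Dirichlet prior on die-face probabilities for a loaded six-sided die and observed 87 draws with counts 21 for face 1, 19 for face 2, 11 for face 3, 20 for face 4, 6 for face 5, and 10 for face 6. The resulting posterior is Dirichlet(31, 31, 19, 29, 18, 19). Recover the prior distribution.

For a Dirichlet(α) prior with multinomial counts c, the posterior is Dirichlet(α + c) componentwise.
Subtract each count from the matching posterior parameter: 31−21=10, 31−19=12, 19−11=8, 29−20=9, 18−6=12, 19−10=9.

Dirichlet(10, 12, 8, 9, 12, 9)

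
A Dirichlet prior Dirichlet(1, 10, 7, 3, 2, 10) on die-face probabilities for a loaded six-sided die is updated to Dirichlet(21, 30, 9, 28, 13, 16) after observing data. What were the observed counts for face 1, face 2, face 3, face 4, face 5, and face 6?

counts (20, 20, 2, 25, 11, 6)

For a Dirichlet(α) prior with multinomial counts c, the posterior is Dirichlet(α + c) componentwise.
Counts are posterior − prior componentwise: 21−1=20, 30−10=20, 9−7=2, 28−3=25, 13−2=11, 16−10=6.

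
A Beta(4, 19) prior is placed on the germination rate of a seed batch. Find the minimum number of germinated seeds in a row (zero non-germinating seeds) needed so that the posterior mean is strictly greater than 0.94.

k = 294

After k germinated seeds and 0 non-germinating seeds the posterior is Beta(4+k, 19), with mean (4+k)/(4+19+k).
Set (4+k)/(23+k) > 0.94 and solve: k > (0.94·23 − 4)/(1 − 0.94) = 293.667.
The smallest integer exceeding 293.667 is 294.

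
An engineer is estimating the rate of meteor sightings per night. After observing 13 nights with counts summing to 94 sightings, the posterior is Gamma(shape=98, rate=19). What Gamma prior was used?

A Gamma(α, β) prior (rate parametrization) on a Poisson rate with n observations summing to S gives posterior Gamma(α+S, β+n).
So α = 98 − 94 = 4 and β = 19 − 13 = 6.

Gamma(shape=4, rate=6)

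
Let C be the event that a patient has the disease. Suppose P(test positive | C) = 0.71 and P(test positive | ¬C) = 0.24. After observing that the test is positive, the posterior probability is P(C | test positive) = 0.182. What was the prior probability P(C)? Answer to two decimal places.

P(C) = 0.07

In odds form, posterior odds = prior odds × likelihood ratio, so prior odds = posterior odds ÷ LR.
Posterior odds = 0.182/(1−0.182) = 0.2225. LR = 0.71/0.24 = 2.9583.
Prior odds = 0.2225/2.9583 = 0.0752, so P(C) = 0.0752/(1+0.0752) ≈ 0.07.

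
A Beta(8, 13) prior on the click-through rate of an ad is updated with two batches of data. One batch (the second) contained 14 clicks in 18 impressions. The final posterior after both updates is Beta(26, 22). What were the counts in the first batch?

Sequential conjugate updates are equivalent to a single update on the pooled data, so total successes = posterior α − prior α and total failures = posterior β − prior β.
Total across both batches: 26−8=18 clicks, 22−13=9 non-clicks.
Subtract the second batch: 18−14=4 clicks and 9−4=5 non-clicks.

4 clicks and 5 non-clicks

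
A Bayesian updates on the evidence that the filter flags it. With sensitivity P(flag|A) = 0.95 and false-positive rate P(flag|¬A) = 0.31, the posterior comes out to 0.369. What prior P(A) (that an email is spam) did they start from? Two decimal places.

P(A) = 0.16

Bayes' rule in odds form gives O(A|E) = O(A)·[P(E|A)/P(E|¬A)], hence O(A) = O(A|E)/LR.
Posterior odds = 0.369/(1−0.369) = 0.5848. LR = 0.95/0.31 = 3.0645.
Prior odds = 0.5848/3.0645 = 0.1908, so P(A) = 0.1908/(1+0.1908) ≈ 0.16.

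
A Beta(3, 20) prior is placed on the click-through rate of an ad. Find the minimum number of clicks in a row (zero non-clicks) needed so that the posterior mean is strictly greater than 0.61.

k = 29

After k clicks and 0 non-clicks the posterior is Beta(3+k, 20), with mean (3+k)/(3+20+k).
Set (3+k)/(23+k) > 0.61 and solve: k > (0.61·23 − 3)/(1 − 0.61) = 28.282.
The smallest integer exceeding 28.282 is 29, and checking k=29: (32)/(52) = 0.6154 > 0.61.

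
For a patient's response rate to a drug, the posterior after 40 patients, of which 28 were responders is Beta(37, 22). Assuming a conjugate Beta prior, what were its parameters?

Beta(9, 10)

A Beta(a, b) prior with s successes and f failures in binomial data gives a Beta(a+s, b+f) posterior.
Subtract the data counts: 37−28=9, 22−12=10.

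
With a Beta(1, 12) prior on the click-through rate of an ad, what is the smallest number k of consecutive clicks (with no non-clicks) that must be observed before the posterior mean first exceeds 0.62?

k = 19

After k clicks and 0 non-clicks the posterior is Beta(1+k, 12), with mean (1+k)/(1+12+k).
Set (1+k)/(13+k) > 0.62 and solve: k > (0.62·13 − 1)/(1 − 0.62) = 18.579.
The smallest integer exceeding 18.579 is 19.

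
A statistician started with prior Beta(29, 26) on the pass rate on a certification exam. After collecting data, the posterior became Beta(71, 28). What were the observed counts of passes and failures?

Under Beta–binomial conjugacy the posterior parameters are (α+s, β+f).
So s = 71 − 29 = 42 and f = 28 − 26 = 2.

42 passes and 2 failures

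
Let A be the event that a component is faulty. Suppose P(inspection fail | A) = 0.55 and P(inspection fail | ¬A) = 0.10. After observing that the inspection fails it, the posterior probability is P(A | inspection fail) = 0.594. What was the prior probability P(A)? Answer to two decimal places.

P(A) = 0.21

Bayes' rule in odds form gives O(A|E) = O(A)·[P(E|A)/P(E|¬A)], hence O(A) = O(A|E)/LR.
Posterior odds = 0.594/(1−0.594) = 1.4631. LR = 0.55/0.10 = 5.5000.
Prior odds = 1.4631/5.5000 = 0.2660, so P(A) = 0.2660/(1+0.2660) ≈ 0.21.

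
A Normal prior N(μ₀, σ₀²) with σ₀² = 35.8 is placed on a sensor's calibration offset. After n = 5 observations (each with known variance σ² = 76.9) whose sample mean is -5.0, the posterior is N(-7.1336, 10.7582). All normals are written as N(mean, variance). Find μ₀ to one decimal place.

With known observation variance, the Normal–Normal posterior has precision τ_n = τ₀ + n/σ² and mean μ_n = (τ₀μ₀ + (n/σ²)x̄)/τ_n.
Here τ₀ = 1/35.8 = 0.027933 and τ_data = 5/76.9 = 0.065020, so τ_n = 0.092953.
Rearranging for μ₀: μ₀ = (μ_n·τ_n − τ_data·x̄)/τ₀ = (-7.1336·0.092953 − 0.065020·-5.0) / 0.027933 = -0.337990/0.027933 ≈ -12.1.

μ₀ = -12.1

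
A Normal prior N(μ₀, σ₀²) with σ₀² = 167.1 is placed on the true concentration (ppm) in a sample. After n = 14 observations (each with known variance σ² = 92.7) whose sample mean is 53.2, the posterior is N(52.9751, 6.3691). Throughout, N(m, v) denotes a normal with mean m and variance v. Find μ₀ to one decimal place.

μ₀ = 47.3

The posterior mean is a precision-weighted average: μ_n = (τ₀μ₀ + τ_data·x̄)/(τ₀+τ_data), with τ₀=1/σ₀² and τ_data=n/σ².
Here τ₀ = 1/167.1 = 0.005984 and τ_data = 14/92.7 = 0.151025, so τ_n = 0.157009.
Rearranging for μ₀: μ₀ = (μ_n·τ_n − τ_data·x̄)/τ₀ = (52.9751·0.157009 − 0.151025·53.2) / 0.005984 = 0.283037/0.005984 ≈ 47.3.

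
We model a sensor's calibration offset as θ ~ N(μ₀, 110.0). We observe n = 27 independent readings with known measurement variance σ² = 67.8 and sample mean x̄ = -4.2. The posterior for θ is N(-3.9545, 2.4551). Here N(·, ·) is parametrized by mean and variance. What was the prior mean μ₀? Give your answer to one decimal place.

μ₀ = 6.8

The posterior mean is a precision-weighted average: μ_n = (τ₀μ₀ + τ_data·x̄)/(τ₀+τ_data), with τ₀=1/σ₀² and τ_data=n/σ².
Here τ₀ = 1/110.0 = 0.009091 and τ_data = 27/67.8 = 0.398230, so τ_n = 0.407321.
Rearranging for μ₀: μ₀ = (μ_n·τ_n − τ_data·x̄)/τ₀ = (-3.9545·0.407321 − 0.398230·-4.2) / 0.009091 = 0.061815/0.009091 ≈ 6.8.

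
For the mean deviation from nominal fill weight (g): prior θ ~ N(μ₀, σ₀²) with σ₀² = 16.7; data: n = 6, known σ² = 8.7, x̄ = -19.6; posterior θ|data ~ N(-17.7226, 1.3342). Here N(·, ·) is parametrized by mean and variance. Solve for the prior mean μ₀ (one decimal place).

μ₀ = 3.9

The posterior mean is a precision-weighted average: μ_n = (τ₀μ₀ + τ_data·x̄)/(τ₀+τ_data), with τ₀=1/σ₀² and τ_data=n/σ².
Here τ₀ = 1/16.7 = 0.059880 and τ_data = 6/8.7 = 0.689655, so τ_n = 0.749535.
Rearranging for μ₀: μ₀ = (μ_n·τ_n − τ_data·x̄)/τ₀ = (-17.7226·0.749535 − 0.689655·-19.6) / 0.059880 = 0.233529/0.059880 ≈ 3.9.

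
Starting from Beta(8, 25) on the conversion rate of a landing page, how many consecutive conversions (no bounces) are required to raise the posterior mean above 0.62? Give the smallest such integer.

k = 33

After k conversions and 0 bounces the posterior is Beta(8+k, 25), with mean (8+k)/(8+25+k).
Set (8+k)/(33+k) > 0.62 and solve: k > (0.62·33 − 8)/(1 − 0.62) = 32.789.
The smallest integer exceeding 32.789 is 33.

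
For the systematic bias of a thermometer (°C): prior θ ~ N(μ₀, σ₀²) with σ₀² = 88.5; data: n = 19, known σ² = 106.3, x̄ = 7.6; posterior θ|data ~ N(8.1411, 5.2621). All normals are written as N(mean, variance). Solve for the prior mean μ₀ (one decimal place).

μ₀ = 16.7

The posterior mean is a precision-weighted average: μ_n = (τ₀μ₀ + τ_data·x̄)/(τ₀+τ_data), with τ₀=1/σ₀² and τ_data=n/σ².
Here τ₀ = 1/88.5 = 0.011299 and τ_data = 19/106.3 = 0.178739, so τ_n = 0.190038.
Rearranging for μ₀: μ₀ = (μ_n·τ_n − τ_data·x̄)/τ₀ = (8.1411·0.190038 − 0.178739·7.6) / 0.011299 = 0.188702/0.011299 ≈ 16.7.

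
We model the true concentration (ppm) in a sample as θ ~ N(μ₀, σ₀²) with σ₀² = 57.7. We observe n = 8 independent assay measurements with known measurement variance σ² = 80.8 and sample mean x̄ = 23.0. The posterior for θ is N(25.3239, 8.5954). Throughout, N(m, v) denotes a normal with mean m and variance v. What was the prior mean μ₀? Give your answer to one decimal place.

μ₀ = 38.6

With known observation variance, the Normal–Normal posterior has precision τ_n = τ₀ + n/σ² and mean μ_n = (τ₀μ₀ + (n/σ²)x̄)/τ_n.
Here τ₀ = 1/57.7 = 0.017331 and τ_data = 8/80.8 = 0.099010, so τ_n = 0.116341.
Rearranging for μ₀: μ₀ = (μ_n·τ_n − τ_data·x̄)/τ₀ = (25.3239·0.116341 − 0.099010·23.0) / 0.017331 = 0.668978/0.017331 ≈ 38.6.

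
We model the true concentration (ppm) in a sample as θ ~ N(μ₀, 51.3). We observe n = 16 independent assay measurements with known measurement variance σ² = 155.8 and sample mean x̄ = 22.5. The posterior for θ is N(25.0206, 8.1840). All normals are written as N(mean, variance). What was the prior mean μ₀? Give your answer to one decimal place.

μ₀ = 38.3

The posterior mean is a precision-weighted average: μ_n = (τ₀μ₀ + τ_data·x̄)/(τ₀+τ_data), with τ₀=1/σ₀² and τ_data=n/σ².
Here τ₀ = 1/51.3 = 0.019493 and τ_data = 16/155.8 = 0.102696, so τ_n = 0.122189.
Rearranging for μ₀: μ₀ = (μ_n·τ_n − τ_data·x̄)/τ₀ = (25.0206·0.122189 − 0.102696·22.5) / 0.019493 = 0.746582/0.019493 ≈ 38.3.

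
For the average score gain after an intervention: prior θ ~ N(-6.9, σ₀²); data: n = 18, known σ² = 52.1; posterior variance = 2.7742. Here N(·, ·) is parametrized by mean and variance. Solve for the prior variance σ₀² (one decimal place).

For the Normal–Normal model with known σ², precisions add: τ_n = τ₀ + n/σ².
So 1/σ₀² = 1/2.7742 − 18/52.1 = 0.360464 − 0.345489 = 0.014975.
Hence σ₀² = 1/0.014975 ≈ 66.8.

σ₀² = 66.8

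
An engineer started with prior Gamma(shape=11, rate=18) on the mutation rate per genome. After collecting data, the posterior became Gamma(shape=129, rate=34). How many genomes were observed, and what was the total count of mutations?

n = 16 genomes with total 118 mutations

Gamma–Poisson conjugacy: posterior shape = α + Σxᵢ, posterior rate = β + n.
Matching: Σxᵢ = 129 − 11 = 118 and n = 34 − 18 = 16.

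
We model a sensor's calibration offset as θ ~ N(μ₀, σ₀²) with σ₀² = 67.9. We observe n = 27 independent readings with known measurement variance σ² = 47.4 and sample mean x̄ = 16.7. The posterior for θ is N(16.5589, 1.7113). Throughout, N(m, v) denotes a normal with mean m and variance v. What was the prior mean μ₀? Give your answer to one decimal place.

μ₀ = 11.1

With known observation variance, the Normal–Normal posterior has precision τ_n = τ₀ + n/σ² and mean μ_n = (τ₀μ₀ + (n/σ²)x̄)/τ_n.
Here τ₀ = 1/67.9 = 0.014728 and τ_data = 27/47.4 = 0.569620, so τ_n = 0.584348.
Rearranging for μ₀: μ₀ = (μ_n·τ_n − τ_data·x̄)/τ₀ = (16.5589·0.584348 − 0.569620·16.7) / 0.014728 = 0.163506/0.014728 ≈ 11.1.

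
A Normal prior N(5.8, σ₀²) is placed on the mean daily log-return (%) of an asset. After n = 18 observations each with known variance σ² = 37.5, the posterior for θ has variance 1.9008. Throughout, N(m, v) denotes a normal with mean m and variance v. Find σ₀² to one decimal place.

For the Normal–Normal model with known σ², precisions add: τ_n = τ₀ + n/σ².
So 1/σ₀² = 1/1.9008 − 18/37.5 = 0.526094 − 0.480000 = 0.046094.
Hence σ₀² = 1/0.046094 ≈ 21.7.

σ₀² = 21.7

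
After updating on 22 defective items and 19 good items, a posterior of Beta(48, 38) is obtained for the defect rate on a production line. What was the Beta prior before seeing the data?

Beta(26, 19)

Under Beta–binomial conjugacy the posterior parameters are (a+s, b+f).
Subtract the data counts: 48−22=26, 38−19=19.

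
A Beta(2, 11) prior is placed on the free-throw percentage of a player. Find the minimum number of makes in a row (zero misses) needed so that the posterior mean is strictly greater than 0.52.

k = 10

After k makes and 0 misses the posterior is Beta(2+k, 11), with mean (2+k)/(2+11+k).
Set (2+k)/(13+k) > 0.52 and solve: k > (0.52·13 − 2)/(1 − 0.52) = 9.917.
The smallest integer exceeding 9.917 is 10.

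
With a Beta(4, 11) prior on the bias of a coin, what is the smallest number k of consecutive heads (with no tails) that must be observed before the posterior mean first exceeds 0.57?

After k heads and 0 tails the posterior is Beta(4+k, 11), with mean (4+k)/(4+11+k).
Set (4+k)/(15+k) > 0.57 and solve: k > (0.57·15 − 4)/(1 − 0.57) = 10.581.
The smallest integer exceeding 10.581 is 11.

k = 11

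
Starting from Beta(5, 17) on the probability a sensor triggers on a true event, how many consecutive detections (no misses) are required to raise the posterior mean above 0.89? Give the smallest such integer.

After k detections and 0 misses the posterior is Beta(5+k, 17), with mean (5+k)/(5+17+k).
Set (5+k)/(22+k) > 0.89 and solve: k > (0.89·22 − 5)/(1 − 0.89) = 132.545.
The smallest integer exceeding 132.545 is 133, and checking k=133: (138)/(155) = 0.8903 > 0.89.

k = 133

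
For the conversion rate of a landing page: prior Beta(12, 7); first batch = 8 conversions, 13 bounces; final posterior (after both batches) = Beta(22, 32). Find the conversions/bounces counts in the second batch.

2 conversions and 12 bounces

Sequential conjugate updates are equivalent to a single update on the pooled data, so total successes = posterior α − prior α and total failures = posterior β − prior β.
Total across both batches: 22−12=10 conversions, 32−7=25 bounces.
Subtract the first batch: 10−8=2 conversions and 25−13=12 bounces.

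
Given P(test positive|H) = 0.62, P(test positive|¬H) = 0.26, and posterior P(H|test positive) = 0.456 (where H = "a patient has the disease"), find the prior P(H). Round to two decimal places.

In odds form, posterior odds = prior odds × likelihood ratio, so prior odds = posterior odds ÷ LR.
Posterior odds = 0.456/(1−0.456) = 0.8382. LR = 0.62/0.26 = 2.3846.
Prior odds = 0.8382/2.3846 = 0.3515, so P(H) = 0.3515/(1+0.3515) ≈ 0.26.

P(H) = 0.26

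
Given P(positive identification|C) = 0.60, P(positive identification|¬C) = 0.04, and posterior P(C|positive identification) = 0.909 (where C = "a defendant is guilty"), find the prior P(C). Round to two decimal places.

P(C) = 0.40

In odds form, posterior odds = prior odds × likelihood ratio, so prior odds = posterior odds ÷ LR.
Posterior odds = 0.909/(1−0.909) = 9.9890. LR = 0.60/0.04 = 15.0000.
Prior odds = 9.9890/15.0000 = 0.6659, so P(C) = 0.6659/(1+0.6659) ≈ 0.40.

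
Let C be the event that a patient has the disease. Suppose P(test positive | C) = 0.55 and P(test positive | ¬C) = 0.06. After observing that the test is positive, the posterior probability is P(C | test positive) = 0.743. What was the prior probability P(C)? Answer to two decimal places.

P(C) = 0.24

In odds form, posterior odds = prior odds × likelihood ratio, so prior odds = posterior odds ÷ LR.
Posterior odds = 0.743/(1−0.743) = 2.8911. LR = 0.55/0.06 = 9.1667.
Prior odds = 2.8911/9.1667 = 0.3154, so P(C) = 0.3154/(1+0.3154) ≈ 0.24.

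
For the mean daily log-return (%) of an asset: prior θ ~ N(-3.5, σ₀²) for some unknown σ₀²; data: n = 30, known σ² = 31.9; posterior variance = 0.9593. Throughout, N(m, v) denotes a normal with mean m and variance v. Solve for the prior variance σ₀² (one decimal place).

For the Normal–Normal model with known σ², precisions add: τ_n = τ₀ + n/σ².
So 1/σ₀² = 1/0.9593 − 30/31.9 = 1.042427 − 0.940439 = 0.101988.
Hence σ₀² = 1/0.101988 ≈ 9.8.

σ₀² = 9.8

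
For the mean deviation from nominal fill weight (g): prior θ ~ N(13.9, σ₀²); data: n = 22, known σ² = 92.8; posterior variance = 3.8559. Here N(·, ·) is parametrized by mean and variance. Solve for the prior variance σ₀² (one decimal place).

σ₀² = 44.9

For the Normal–Normal model with known σ², precisions add: τ_n = τ₀ + n/σ².
So 1/σ₀² = 1/3.8559 − 22/92.8 = 0.259343 − 0.237069 = 0.022274.
Hence σ₀² = 1/0.022274 ≈ 44.9.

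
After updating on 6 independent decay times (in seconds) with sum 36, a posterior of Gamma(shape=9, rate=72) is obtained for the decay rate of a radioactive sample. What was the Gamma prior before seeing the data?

Gamma–exponential conjugacy: posterior shape = α + n, posterior rate = β + Σtᵢ.
So α = 9 − 6 = 3 and β = 72 − 36 = 36.

Gamma(shape=3, rate=36)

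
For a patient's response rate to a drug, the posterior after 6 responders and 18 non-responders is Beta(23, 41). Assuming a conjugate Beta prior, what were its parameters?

A Beta(α, β) prior with s successes and f failures in binomial data gives a Beta(α+s, β+f) posterior.
Subtract the data counts: 23−6=17, 41−18=23.

Beta(17, 23)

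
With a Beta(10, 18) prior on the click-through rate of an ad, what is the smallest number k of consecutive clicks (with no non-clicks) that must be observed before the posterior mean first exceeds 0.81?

k = 67

After k clicks and 0 non-clicks the posterior is Beta(10+k, 18), with mean (10+k)/(10+18+k).
Set (10+k)/(28+k) > 0.81 and solve: k > (0.81·28 − 10)/(1 − 0.81) = 66.737.
The smallest integer exceeding 66.737 is 67.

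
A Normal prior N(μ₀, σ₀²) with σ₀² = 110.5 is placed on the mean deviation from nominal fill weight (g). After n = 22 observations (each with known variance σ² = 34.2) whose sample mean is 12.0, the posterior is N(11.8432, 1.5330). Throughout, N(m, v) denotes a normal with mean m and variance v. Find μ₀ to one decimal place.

μ₀ = 0.7

With known observation variance, the Normal–Normal posterior has precision τ_n = τ₀ + n/σ² and mean μ_n = (τ₀μ₀ + (n/σ²)x̄)/τ_n.
Here τ₀ = 1/110.5 = 0.009050 and τ_data = 22/34.2 = 0.643275, so τ_n = 0.652325.
Rearranging for μ₀: μ₀ = (μ_n·τ_n − τ_data·x̄)/τ₀ = (11.8432·0.652325 − 0.643275·12.0) / 0.009050 = 0.006315/0.009050 ≈ 0.7.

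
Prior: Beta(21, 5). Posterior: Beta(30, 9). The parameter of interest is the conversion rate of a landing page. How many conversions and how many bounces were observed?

9 conversions and 4 bounces

Under Beta–binomial conjugacy the posterior parameters are (α+s, β+f).
So s = 30 − 21 = 9 and f = 9 − 5 = 4.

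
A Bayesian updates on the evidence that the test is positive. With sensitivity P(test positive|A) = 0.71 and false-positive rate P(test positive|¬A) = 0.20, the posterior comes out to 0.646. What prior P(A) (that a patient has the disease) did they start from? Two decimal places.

In odds form, posterior odds = prior odds × likelihood ratio, so prior odds = posterior odds ÷ LR.
Posterior odds = 0.646/(1−0.646) = 1.8249. LR = 0.71/0.20 = 3.5500.
Prior odds = 1.8249/3.5500 = 0.5141, so P(A) = 0.5141/(1+0.5141) ≈ 0.34.

P(A) = 0.34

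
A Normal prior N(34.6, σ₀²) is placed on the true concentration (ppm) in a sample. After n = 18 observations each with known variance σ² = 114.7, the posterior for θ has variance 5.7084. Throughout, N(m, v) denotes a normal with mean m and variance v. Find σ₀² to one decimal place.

σ₀² = 54.8

For the Normal–Normal model with known σ², precisions add: τ_n = τ₀ + n/σ².
So 1/σ₀² = 1/5.7084 − 18/114.7 = 0.175180 − 0.156931 = 0.018249.
Hence σ₀² = 1/0.018249 ≈ 54.8.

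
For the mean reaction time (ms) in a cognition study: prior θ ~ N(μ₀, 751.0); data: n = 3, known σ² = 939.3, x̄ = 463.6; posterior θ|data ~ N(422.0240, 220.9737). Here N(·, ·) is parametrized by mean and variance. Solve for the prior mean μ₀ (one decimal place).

μ₀ = 322.3

The posterior mean is a precision-weighted average: μ_n = (τ₀μ₀ + τ_data·x̄)/(τ₀+τ_data), with τ₀=1/σ₀² and τ_data=n/σ².
Here τ₀ = 1/751.0 = 0.001332 and τ_data = 3/939.3 = 0.003194, so τ_n = 0.004526.
Rearranging for μ₀: μ₀ = (μ_n·τ_n − τ_data·x̄)/τ₀ = (422.0240·0.004526 − 0.003194·463.6) / 0.001332 = 0.429342/0.001332 ≈ 322.3.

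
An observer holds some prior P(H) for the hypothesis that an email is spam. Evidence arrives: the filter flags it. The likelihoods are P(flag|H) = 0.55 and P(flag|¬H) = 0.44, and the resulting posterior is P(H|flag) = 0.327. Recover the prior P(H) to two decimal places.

P(H) = 0.28

Bayes' rule in odds form gives O(H|E) = O(H)·[P(E|H)/P(E|¬H)], hence O(H) = O(H|E)/LR.
Posterior odds = 0.327/(1−0.327) = 0.4859. LR = 0.55/0.44 = 1.2500.
Prior odds = 0.4859/1.2500 = 0.3887, so P(H) = 0.3887/(1+0.3887) ≈ 0.28.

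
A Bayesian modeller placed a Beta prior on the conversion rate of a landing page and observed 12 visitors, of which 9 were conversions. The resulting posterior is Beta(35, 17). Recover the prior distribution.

Beta(26, 14)

Beta is conjugate to the binomial likelihood: posterior = Beta(a+s, b+f).
Subtract the data counts: 35−9=26, 17−3=14.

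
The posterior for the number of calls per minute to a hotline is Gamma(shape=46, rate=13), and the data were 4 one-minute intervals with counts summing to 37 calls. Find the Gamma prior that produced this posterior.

Gamma(shape=9, rate=9)

Gamma–Poisson conjugacy: posterior shape = α + Σxᵢ, posterior rate = β + n.
So α = 46 − 37 = 9 and β = 13 − 4 = 9.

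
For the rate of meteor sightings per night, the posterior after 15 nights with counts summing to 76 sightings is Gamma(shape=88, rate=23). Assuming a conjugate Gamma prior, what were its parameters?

Gamma–Poisson conjugacy: posterior shape = α + Σxᵢ, posterior rate = β + n.
So α = 88 − 76 = 12 and β = 23 − 15 = 8.

Gamma(shape=12, rate=8)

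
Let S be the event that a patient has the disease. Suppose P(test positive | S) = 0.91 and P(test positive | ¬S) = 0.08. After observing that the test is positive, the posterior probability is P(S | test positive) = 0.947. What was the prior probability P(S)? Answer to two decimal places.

Bayes' rule in odds form gives O(S|E) = O(S)·[P(E|S)/P(E|¬S)], hence O(S) = O(S|E)/LR.
Posterior odds = 0.947/(1−0.947) = 17.8679. LR = 0.91/0.08 = 11.3750.
Prior odds = 17.8679/11.3750 = 1.5708, so P(S) = 1.5708/(1+1.5708) ≈ 0.61.

P(S) = 0.61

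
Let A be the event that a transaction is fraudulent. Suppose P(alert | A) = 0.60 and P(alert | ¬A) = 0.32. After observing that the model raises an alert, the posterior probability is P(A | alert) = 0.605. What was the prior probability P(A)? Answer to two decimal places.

Bayes' rule in odds form gives O(A|E) = O(A)·[P(E|A)/P(E|¬A)], hence O(A) = O(A|E)/LR.
Posterior odds = 0.605/(1−0.605) = 1.5316. LR = 0.60/0.32 = 1.8750.
Prior odds = 1.5316/1.8750 = 0.8169, so P(A) = 0.8169/(1+0.8169) ≈ 0.45.

P(A) = 0.45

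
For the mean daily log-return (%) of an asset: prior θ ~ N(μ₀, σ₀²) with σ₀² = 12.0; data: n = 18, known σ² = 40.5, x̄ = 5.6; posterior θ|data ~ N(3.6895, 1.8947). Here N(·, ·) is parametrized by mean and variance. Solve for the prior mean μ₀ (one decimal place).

μ₀ = -6.5

With known observation variance, the Normal–Normal posterior has precision τ_n = τ₀ + n/σ² and mean μ_n = (τ₀μ₀ + (n/σ²)x̄)/τ_n.
Here τ₀ = 1/12.0 = 0.083333 and τ_data = 18/40.5 = 0.444444, so τ_n = 0.527777.
Rearranging for μ₀: μ₀ = (μ_n·τ_n − τ_data·x̄)/τ₀ = (3.6895·0.527777 − 0.444444·5.6) / 0.083333 = -0.541653/0.083333 ≈ -6.5.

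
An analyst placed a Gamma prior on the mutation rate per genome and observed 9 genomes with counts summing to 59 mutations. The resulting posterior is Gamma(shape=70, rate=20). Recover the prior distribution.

A Gamma(α, β) prior (rate parametrization) on a Poisson rate with n observations summing to S gives posterior Gamma(α+S, β+n).
So α = 70 − 59 = 11 and β = 20 − 9 = 11.

Gamma(shape=11, rate=11)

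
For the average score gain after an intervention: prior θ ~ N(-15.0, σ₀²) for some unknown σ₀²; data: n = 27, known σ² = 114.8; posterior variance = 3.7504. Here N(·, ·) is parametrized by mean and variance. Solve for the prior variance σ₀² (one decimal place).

Posterior precision equals prior precision plus data precision: 1/σ_n² = 1/σ₀² + n/σ².
So 1/σ₀² = 1/3.7504 − 27/114.8 = 0.266638 − 0.235192 = 0.031446.
Hence σ₀² = 1/0.031446 ≈ 31.8.

σ₀² = 31.8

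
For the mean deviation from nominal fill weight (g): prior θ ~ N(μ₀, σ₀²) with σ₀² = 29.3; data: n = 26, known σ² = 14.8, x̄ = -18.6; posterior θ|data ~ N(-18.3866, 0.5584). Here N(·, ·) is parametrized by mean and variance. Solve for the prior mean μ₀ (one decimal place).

μ₀ = -7.4

The posterior mean is a precision-weighted average: μ_n = (τ₀μ₀ + τ_data·x̄)/(τ₀+τ_data), with τ₀=1/σ₀² and τ_data=n/σ².
Here τ₀ = 1/29.3 = 0.034130 and τ_data = 26/14.8 = 1.756757, so τ_n = 1.790887.
Rearranging for μ₀: μ₀ = (μ_n·τ_n − τ_data·x̄)/τ₀ = (-18.3866·1.790887 − 1.756757·-18.6) / 0.034130 = -0.252643/0.034130 ≈ -7.4.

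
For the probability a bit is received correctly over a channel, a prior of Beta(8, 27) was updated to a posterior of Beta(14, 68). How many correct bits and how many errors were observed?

6 correct bits and 41 errors

Under Beta–binomial conjugacy the posterior parameters are (α+s, β+f).
Match parameters: s=14−8=6, f=68−27=41.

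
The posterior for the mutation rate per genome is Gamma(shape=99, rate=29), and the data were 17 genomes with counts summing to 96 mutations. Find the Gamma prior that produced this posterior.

Gamma(shape=3, rate=12)

A Gamma(α, β) prior (rate parametrization) on a Poisson rate with n observations summing to S gives posterior Gamma(α+S, β+n).
So α = 99 − 96 = 3 and β = 29 − 17 = 12.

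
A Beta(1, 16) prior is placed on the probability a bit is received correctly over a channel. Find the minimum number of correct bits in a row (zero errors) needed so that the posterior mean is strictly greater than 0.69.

After k correct bits and 0 errors the posterior is Beta(1+k, 16), with mean (1+k)/(1+16+k).
Set (1+k)/(17+k) > 0.69 and solve: k > (0.69·17 − 1)/(1 − 0.69) = 34.613.
The smallest integer exceeding 34.613 is 35.

k = 35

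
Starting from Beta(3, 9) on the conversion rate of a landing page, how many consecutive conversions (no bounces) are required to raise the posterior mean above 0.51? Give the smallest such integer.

k = 7

After k conversions and 0 bounces the posterior is Beta(3+k, 9), with mean (3+k)/(3+9+k).
Set (3+k)/(12+k) > 0.51 and solve: k > (0.51·12 − 3)/(1 − 0.51) = 6.367.
The smallest integer exceeding 6.367 is 7, and checking k=7: (10)/(19) = 0.5263 > 0.51.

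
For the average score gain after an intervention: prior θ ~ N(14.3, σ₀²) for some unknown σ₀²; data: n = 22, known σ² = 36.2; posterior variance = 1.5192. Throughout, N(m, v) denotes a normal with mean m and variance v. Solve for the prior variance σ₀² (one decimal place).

σ₀² = 19.8

For the Normal–Normal model with known σ², precisions add: τ_n = τ₀ + n/σ².
So 1/σ₀² = 1/1.5192 − 22/36.2 = 0.658241 − 0.607735 = 0.050506.
Hence σ₀² = 1/0.050506 ≈ 19.8.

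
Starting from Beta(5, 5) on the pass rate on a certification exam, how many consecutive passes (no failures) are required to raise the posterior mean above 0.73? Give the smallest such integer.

k = 9

After k passes and 0 failures the posterior is Beta(5+k, 5), with mean (5+k)/(5+5+k).
Set (5+k)/(10+k) > 0.73 and solve: k > (0.73·10 − 5)/(1 − 0.73) = 8.519.
The smallest integer exceeding 8.519 is 9.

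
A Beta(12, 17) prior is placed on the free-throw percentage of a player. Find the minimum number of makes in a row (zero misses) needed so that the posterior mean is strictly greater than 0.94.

After k makes and 0 misses the posterior is Beta(12+k, 17), with mean (12+k)/(12+17+k).
Set (12+k)/(29+k) > 0.94 and solve: k > (0.94·29 − 12)/(1 − 0.94) = 254.333.
The smallest integer exceeding 254.333 is 255.

k = 255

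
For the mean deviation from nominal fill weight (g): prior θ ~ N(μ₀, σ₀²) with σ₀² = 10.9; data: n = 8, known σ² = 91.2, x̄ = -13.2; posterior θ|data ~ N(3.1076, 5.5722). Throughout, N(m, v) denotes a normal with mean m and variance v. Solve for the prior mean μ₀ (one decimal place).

μ₀ = 18.7

With known observation variance, the Normal–Normal posterior has precision τ_n = τ₀ + n/σ² and mean μ_n = (τ₀μ₀ + (n/σ²)x̄)/τ_n.
Here τ₀ = 1/10.9 = 0.091743 and τ_data = 8/91.2 = 0.087719, so τ_n = 0.179462.
Rearranging for μ₀: μ₀ = (μ_n·τ_n − τ_data·x̄)/τ₀ = (3.1076·0.179462 − 0.087719·-13.2) / 0.091743 = 1.715587/0.091743 ≈ 18.7.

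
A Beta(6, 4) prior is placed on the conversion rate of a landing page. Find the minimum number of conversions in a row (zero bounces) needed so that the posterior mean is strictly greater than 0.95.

k = 71

After k conversions and 0 bounces the posterior is Beta(6+k, 4), with mean (6+k)/(6+4+k).
Set (6+k)/(10+k) > 0.95 and solve: k > (0.95·10 − 6)/(1 − 0.95) = 70.000.
The smallest integer exceeding 70.000 is 71.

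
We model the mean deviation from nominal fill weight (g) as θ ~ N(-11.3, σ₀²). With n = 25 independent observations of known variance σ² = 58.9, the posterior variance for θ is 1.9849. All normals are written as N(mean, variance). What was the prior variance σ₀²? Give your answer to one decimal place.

For the Normal–Normal model with known σ², precisions add: τ_n = τ₀ + n/σ².
So 1/σ₀² = 1/1.9849 − 25/58.9 = 0.503804 − 0.424448 = 0.079356.
Hence σ₀² = 1/0.079356 ≈ 12.6.

σ₀² = 12.6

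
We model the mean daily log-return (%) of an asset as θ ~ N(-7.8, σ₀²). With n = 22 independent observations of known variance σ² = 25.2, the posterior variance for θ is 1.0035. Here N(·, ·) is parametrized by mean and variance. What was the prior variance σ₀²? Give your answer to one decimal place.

σ₀² = 8.1

For the Normal–Normal model with known σ², precisions add: τ_n = τ₀ + n/σ².
So 1/σ₀² = 1/1.0035 − 22/25.2 = 0.996512 − 0.873016 = 0.123496.
Hence σ₀² = 1/0.123496 ≈ 8.1.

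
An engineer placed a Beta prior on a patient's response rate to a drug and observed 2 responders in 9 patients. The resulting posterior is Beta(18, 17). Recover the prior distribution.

Under Beta–binomial conjugacy the posterior parameters are (α+s, β+f).
Subtract the data counts: 18−2=16, 17−7=10.

Beta(16, 10)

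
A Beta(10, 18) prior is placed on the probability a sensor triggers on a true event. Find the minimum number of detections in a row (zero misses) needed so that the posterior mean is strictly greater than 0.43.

k = 4

After k detections and 0 misses the posterior is Beta(10+k, 18), with mean (10+k)/(10+18+k).
Set (10+k)/(28+k) > 0.43 and solve: k > (0.43·28 − 10)/(1 − 0.43) = 3.579.
The smallest integer exceeding 3.579 is 4.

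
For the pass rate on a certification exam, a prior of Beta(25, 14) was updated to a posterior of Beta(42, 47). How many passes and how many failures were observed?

Beta is conjugate to the binomial likelihood: posterior = Beta(α+s, β+f).
So s = 42 − 25 = 17 and f = 47 − 14 = 33.

17 passes and 33 failures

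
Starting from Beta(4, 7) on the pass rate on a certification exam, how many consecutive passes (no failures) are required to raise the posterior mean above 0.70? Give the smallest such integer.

After k passes and 0 failures the posterior is Beta(4+k, 7), with mean (4+k)/(4+7+k).
Set (4+k)/(11+k) > 0.70 and solve: k > (0.70·11 − 4)/(1 − 0.70) = 12.333.
The smallest integer exceeding 12.333 is 13.

k = 13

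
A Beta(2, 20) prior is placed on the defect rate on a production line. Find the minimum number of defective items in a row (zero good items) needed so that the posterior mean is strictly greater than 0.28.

k = 6

After k defective items and 0 good items the posterior is Beta(2+k, 20), with mean (2+k)/(2+20+k).
Set (2+k)/(22+k) > 0.28 and solve: k > (0.28·22 − 2)/(1 − 0.28) = 5.778.
The smallest integer exceeding 5.778 is 6, and checking k=6: (8)/(28) = 0.2857 > 0.28.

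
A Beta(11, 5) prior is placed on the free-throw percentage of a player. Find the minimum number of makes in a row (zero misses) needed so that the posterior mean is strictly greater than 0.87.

k = 23

After k makes and 0 misses the posterior is Beta(11+k, 5), with mean (11+k)/(11+5+k).
Set (11+k)/(16+k) > 0.87 and solve: k > (0.87·16 − 11)/(1 − 0.87) = 22.462.
The smallest integer exceeding 22.462 is 23, and checking k=23: (34)/(39) = 0.8718 > 0.87.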